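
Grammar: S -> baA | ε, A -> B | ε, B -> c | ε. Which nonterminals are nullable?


A nonterminal is nullable iff some alternative derives ε (directly, or every symbol in it is nullable)
Nullable: {A, B, S}


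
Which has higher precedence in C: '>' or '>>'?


'>>' is shift (level 8); '>' is relational (level 7)
Higher level binds tighter
'>>' has higher precedence than '>'


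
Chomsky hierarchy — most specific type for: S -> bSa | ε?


Single nonterminal LHS, but b^n a^n is not regular
Classification: Type 2 (Context-Free)


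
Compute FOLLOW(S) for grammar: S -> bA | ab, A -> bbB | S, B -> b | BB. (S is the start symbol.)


$ ∈ FOLLOW(S). For each A -> αBβ: add FIRST(β)\{ε} to FOLLOW(B); if β nullable, add FOLLOW(A).
FOLLOW(S) = {$}


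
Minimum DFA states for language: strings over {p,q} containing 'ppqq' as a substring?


KMP-style automaton: 4 progress states + 1 absorbing accept = 5
Minimal DFA: 5 states


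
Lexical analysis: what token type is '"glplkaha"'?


Pattern: double-quoted sequence
Type: STRING_LITERAL


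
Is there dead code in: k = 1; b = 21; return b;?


k is assigned but never read
Dead: 'k = 1'


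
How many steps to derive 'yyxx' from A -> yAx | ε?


Derivation: A => yAx => yyAxx => yyxx
Steps: 3


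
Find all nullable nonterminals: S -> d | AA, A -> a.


A nonterminal is nullable iff some alternative derives ε (directly, or every symbol in it is nullable)
Nullable: {}


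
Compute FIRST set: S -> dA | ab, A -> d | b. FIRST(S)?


Per alternative of S: FIRST(dA) = {d}; FIRST(ab) = {a}
FIRST(S) = {a, d}


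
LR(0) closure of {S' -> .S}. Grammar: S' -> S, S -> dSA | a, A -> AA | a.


Start: S' -> .S
For each item with dot before a nonterminal B, add B -> .γ for every B-production
Closure: [S' -> .S, S -> .dSA, S -> .a]


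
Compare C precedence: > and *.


'*' is multiplicative (level 10); '>' is relational (level 7)
Higher level binds tighter
'*' has higher precedence than '>'


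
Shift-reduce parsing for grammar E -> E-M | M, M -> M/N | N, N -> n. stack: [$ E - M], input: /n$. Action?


'/' can extend M; shift to build M -> M/N
Action: shift


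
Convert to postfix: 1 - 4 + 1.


Left to right (same or higher precedence on left)
Postfix: 1 4 - 1 +


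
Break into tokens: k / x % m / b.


Scan left to right, longest-match per lexeme
Tokens: ID(k), OP(/), ID(x), OP(%), ID(m), OP(/), ID(b)


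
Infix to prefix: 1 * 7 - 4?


left-to-right (same/higher precedence on left): tree is (- (* 1 7) 4)
Prefix: - * 1 7 4


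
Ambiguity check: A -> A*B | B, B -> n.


precedence layered via separate nonterminal B: deterministic
Unambiguous


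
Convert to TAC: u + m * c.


Break into single-operator statements:
t1 = m * c
t2 = u + t1


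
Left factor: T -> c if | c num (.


Common prefix: 'c'
Factored: T -> c T', T' -> if | num (


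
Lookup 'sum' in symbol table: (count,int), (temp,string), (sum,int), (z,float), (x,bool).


Lookup 'sum' → type int


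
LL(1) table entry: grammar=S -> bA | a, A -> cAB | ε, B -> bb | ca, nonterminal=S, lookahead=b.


For [S, b]: 'b' ∈ FIRST(bA)
Entry: S -> bA


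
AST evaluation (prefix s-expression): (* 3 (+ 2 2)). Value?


Evaluate inner: (+ 2 2) = 4
Evaluate root: (* 3 4) = 12
Result: 12


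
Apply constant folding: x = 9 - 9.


9 - 9 = 0 at compile time
Optimized: x = 0


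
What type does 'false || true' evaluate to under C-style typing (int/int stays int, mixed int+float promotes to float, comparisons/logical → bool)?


Operand types: bool || bool
Rule: logical operators take bool operands and yield bool
Result type: bool


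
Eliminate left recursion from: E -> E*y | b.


Left-recursive alternatives: E*y; non-recursive: b
Introduce E': E -> bE', E' -> *yE' | ε


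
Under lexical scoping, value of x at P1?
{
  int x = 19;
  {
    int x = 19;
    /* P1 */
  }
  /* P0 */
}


x declared in the same block as P1
x = 19


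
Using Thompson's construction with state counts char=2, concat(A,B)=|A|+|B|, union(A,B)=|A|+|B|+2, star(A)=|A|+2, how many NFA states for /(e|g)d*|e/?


Syntax tree has 4 char leaf(s), 2 union(s), 1 star(s)
chars contribute 4×2 = 8; each union adds +2; each star adds +2
Total: 8 + 4 + 2 = 14 states


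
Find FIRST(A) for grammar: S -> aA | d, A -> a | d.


Per alternative of A: FIRST(a) = {a}; FIRST(d) = {d}
FIRST(A) = {a, d}


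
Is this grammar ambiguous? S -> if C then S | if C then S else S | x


dangling else: 'if C then if C then x else x' parses two ways
Ambiguous


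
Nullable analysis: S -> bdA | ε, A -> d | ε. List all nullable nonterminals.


A nonterminal is nullable iff some alternative derives ε (directly, or every symbol in it is nullable)
Nullable: {A, S}


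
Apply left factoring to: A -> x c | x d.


Common prefix: 'x'
Factored: A -> x A', A' -> c | d


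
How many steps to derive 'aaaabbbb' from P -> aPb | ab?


Derivation: P => aPb => aaPbb => aaaPbbb => aaaabbbb
Steps: 4


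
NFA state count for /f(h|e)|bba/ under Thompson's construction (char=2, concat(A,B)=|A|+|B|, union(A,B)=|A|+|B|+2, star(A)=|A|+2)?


Syntax tree has 6 char leaf(s), 2 union(s), 0 star(s)
chars contribute 6×2 = 12; each union adds +2; each star adds +2
Total: 12 + 4 + 0 = 16 states


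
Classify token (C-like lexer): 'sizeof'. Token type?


Pattern: reserved word
Type: KEYWORD


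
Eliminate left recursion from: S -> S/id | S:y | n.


Left-recursive alternatives: S/id, S:y; non-recursive: n
Introduce S': S -> nS', S' -> /idS' | :yS' | ε


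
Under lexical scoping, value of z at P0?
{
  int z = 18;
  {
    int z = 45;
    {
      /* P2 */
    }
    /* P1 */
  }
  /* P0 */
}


z declared in the same block as P0
z = 18


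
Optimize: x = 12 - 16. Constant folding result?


12 - 16 = -4 at compile time
Optimized: x = -4


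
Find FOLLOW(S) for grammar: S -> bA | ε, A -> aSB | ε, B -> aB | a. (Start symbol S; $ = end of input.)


$ ∈ FOLLOW(S). For each A -> αBβ: add FIRST(β)\{ε} to FOLLOW(B); if β nullable, add FOLLOW(A).
FOLLOW(S) = {$, a}


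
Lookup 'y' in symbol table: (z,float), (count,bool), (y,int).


Lookup 'y' → type int


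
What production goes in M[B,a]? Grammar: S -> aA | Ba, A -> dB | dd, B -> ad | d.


For [B, a]: 'a' ∈ FIRST(ad)
Entry: B -> ad


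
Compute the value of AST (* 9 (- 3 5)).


Evaluate inner: (- 3 5) = -2
Evaluate root: (* 9 -2) = -18
Result: -18


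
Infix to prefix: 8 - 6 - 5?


left-to-right (same/higher precedence on left): tree is (- (- 8 6) 5)
Prefix: - - 8 6 5


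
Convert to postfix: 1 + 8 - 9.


Left to right (same or higher precedence on left)
Postfix: 1 8 + 9 -


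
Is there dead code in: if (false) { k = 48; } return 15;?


condition is constant false, so the whole block is unreachable
Dead: 'if (false) { k = 48; }'


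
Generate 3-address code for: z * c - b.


Break into single-operator statements:
t1 = z * c
t2 = t1 - b


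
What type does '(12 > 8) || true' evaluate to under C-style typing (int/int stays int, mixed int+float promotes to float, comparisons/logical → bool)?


Operand types: bool || bool
Rule: logical operators take bool operands and yield bool
Result type: bool


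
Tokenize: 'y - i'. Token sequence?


Scan left to right, longest-match per lexeme
Tokens: ID(y), OP(-), ID(i)


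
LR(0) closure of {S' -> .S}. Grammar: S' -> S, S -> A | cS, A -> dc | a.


Start: S' -> .S
For each item with dot before a nonterminal B, add B -> .γ for every B-production
Closure: [S' -> .S, S -> .A, S -> .cS, A -> .dc, A -> .a]


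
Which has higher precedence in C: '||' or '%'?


'%' is multiplicative (level 10); '||' is logical OR (level 1)
Higher level binds tighter
'%' has higher precedence than '||'


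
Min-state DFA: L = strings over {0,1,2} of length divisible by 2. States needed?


Track length mod 2: states 0..1, accept at 0
Minimal DFA: 2 states


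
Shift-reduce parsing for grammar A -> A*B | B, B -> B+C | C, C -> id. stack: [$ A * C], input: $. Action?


'C' (not preceded by B+) is the handle for B -> C
Action: reduce (B -> C)


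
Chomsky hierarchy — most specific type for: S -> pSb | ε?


Single nonterminal LHS, but p^n b^n is not regular
Classification: Type 2 (Context-Free)


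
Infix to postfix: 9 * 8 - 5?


Left to right (same or higher precedence on left)
Postfix: 9 8 * 5 -


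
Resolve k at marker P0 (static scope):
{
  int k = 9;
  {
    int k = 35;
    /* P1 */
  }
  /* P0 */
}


k declared in the same block as P0
k = 9


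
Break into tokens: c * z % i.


Scan left to right, longest-match per lexeme
Tokens: ID(c), OP(*), ID(z), OP(%), ID(i)


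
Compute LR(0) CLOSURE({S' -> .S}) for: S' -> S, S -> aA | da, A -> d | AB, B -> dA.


Start: S' -> .S
For each item with dot before a nonterminal B, add B -> .γ for every B-production
Closure: [S' -> .S, S -> .aA, S -> .da]


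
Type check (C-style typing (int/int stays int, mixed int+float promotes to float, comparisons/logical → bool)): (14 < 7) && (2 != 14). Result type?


Operand types: bool && bool
Rule: logical operators take bool operands and yield bool
Result type: bool


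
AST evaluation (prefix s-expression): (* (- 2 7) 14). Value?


Evaluate inner: (- 2 7) = -5
Evaluate root: (* -5 14) = -70
Result: -70


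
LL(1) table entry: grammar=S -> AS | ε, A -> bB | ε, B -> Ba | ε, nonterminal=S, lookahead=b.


For [S, b]: 'b' ∈ FIRST(AS)
Entry: S -> AS


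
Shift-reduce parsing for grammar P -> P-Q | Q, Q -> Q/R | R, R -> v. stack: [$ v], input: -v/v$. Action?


'v' on top is the handle for R -> v
Action: reduce (R -> v)


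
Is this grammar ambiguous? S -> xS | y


right-linear, alternatives start with distinct terminals 'x' vs 'y': unique leftmost derivation
Unambiguous


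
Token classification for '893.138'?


Pattern: digits with a decimal point
Type: FLOAT_LITERAL


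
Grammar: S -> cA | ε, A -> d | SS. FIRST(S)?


Per alternative of S: FIRST(cA) = {c}; FIRST(ε) = {ε}
FIRST(S) = {c, ε}


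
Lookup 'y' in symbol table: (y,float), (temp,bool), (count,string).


Lookup 'y' → type float


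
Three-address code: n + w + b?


Break into single-operator statements:
t1 = n + w
t2 = t1 + b


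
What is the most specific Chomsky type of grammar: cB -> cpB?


LHS has context (more than one symbol) and |LHS| ≤ |RHS|
Classification: Type 1 (Context-Sensitive)


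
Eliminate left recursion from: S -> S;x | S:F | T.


Left-recursive alternatives: S;x, S:F; non-recursive: T
Introduce S': S -> TS', S' -> ;xS' | :FS' | ε


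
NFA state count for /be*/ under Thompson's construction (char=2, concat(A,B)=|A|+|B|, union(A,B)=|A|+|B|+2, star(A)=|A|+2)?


Syntax tree has 2 char leaf(s), 0 union(s), 1 star(s)
chars contribute 2×2 = 4; each union adds +2; each star adds +2
Total: 4 + 0 + 2 = 6 states


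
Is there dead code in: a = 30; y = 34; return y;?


a is assigned but never read
Dead: 'a = 30'


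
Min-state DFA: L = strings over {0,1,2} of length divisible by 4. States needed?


Track length mod 4: states 0..3, accept at 0
Minimal DFA: 4 states


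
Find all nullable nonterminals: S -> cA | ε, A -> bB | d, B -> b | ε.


A nonterminal is nullable iff some alternative derives ε (directly, or every symbol in it is nullable)
Nullable: {B, S}


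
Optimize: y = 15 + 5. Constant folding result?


15 + 5 = 20 at compile time
Optimized: y = 20


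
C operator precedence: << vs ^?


'<<' is shift (level 8); '^' is bitwise XOR (level 4)
Higher level binds tighter
'<<' has higher precedence than '^'


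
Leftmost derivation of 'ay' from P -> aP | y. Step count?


Derivation: P => aP => ay
Steps: 2


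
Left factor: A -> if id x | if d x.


Common prefix: 'if'
Factored: A -> if A', A' -> id x | d x


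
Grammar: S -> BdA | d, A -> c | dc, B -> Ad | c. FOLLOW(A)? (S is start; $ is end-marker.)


$ ∈ FOLLOW(S). For each A -> αBβ: add FIRST(β)\{ε} to FOLLOW(B); if β nullable, add FOLLOW(A).
FOLLOW(A) = {$, d}


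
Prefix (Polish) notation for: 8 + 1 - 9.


left-to-right (same/higher precedence on left): tree is (- (+ 8 1) 9)
Prefix: - + 8 1 9


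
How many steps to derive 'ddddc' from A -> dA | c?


Derivation: A => dA => ddA => dddA => ddddA => ddddc
Steps: 5


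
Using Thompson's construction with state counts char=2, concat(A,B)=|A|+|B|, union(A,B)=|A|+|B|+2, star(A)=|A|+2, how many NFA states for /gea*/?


Syntax tree has 3 char leaf(s), 0 union(s), 1 star(s)
chars contribute 3×2 = 6; each union adds +2; each star adds +2
Total: 6 + 0 + 2 = 8 states


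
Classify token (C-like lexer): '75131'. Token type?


Pattern: digits only
Type: INTEGER_LITERAL


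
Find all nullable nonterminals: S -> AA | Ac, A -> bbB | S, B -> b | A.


A nonterminal is nullable iff some alternative derives ε (directly, or every symbol in it is nullable)
Nullable: {}


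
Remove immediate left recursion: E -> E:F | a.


Left-recursive alternatives: E:F; non-recursive: a
Introduce E': E -> aE', E' -> :FE' | ε


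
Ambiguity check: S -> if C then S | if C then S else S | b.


dangling else: 'if C then if C then b else b' parses two ways
Ambiguous


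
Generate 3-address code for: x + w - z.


Break into single-operator statements:
t1 = x + w
t2 = t1 - z


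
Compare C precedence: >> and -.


'-' is additive (level 9); '>>' is shift (level 8)
Higher level binds tighter
'-' has higher precedence than '>>'


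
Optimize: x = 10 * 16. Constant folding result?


10 * 16 = 160 at compile time
Optimized: x = 160


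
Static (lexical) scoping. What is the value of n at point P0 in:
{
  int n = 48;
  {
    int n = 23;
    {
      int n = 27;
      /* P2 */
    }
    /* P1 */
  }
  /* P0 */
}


n declared in the same block as P0
n = 48


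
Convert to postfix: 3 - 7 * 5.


* has higher precedence, evaluate 7*5 first
Postfix: 3 7 5 * -


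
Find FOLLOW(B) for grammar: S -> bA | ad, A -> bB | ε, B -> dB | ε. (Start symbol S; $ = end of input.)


$ ∈ FOLLOW(S). For each A -> αBβ: add FIRST(β)\{ε} to FOLLOW(B); if β nullable, add FOLLOW(A).
FOLLOW(B) = {$}


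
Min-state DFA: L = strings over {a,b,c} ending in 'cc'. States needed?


Track the longest suffix of input matching a prefix of 'cc': 3 classes (prefixes of length 0..2)
Minimal DFA: 3 states


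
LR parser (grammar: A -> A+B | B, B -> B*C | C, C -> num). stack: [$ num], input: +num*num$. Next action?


'num' on top is the handle for C -> num
Action: reduce (C -> num)


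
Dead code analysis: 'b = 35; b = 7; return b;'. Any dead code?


first assignment to b is overwritten before any read
Dead: 'b = 35'


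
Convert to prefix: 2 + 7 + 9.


left-to-right (same/higher precedence on left): tree is (+ (+ 2 7) 9)
Prefix: + + 2 7 9


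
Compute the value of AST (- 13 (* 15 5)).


Evaluate inner: (* 15 5) = 75
Evaluate root: (- 13 75) = -62
Result: -62


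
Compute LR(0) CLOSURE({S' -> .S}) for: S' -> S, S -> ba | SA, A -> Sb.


Start: S' -> .S
For each item with dot before a nonterminal B, add B -> .γ for every B-production
Closure: [S' -> .S, S -> .ba, S -> .SA]


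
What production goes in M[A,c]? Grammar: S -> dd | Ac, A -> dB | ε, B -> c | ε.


For [A, c]: ε is nullable and 'c' ∈ FOLLOW(A)
Entry: A -> ε


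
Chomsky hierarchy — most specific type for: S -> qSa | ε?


Single nonterminal LHS, but q^n a^n is not regular
Classification: Type 2 (Context-Free)


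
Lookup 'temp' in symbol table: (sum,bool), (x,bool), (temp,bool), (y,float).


Lookup 'temp' → type bool


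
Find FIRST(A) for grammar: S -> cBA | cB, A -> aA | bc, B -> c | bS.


Per alternative of A: FIRST(aA) = {a}; FIRST(bc) = {b}
FIRST(A) = {a, b}


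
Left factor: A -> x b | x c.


Common prefix: 'x'
Factored: A -> x A', A' -> b | c


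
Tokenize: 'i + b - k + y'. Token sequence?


Scan left to right, longest-match per lexeme
Tokens: ID(i), OP(+), ID(b), OP(-), ID(k), OP(+), ID(y)


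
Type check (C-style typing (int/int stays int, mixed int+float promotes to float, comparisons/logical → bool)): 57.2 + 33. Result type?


Operand types: float + int
Rule: mixed int/float promotes to float; int/int stays int
Result type: float


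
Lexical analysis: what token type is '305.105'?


Pattern: digits with a decimal point
Type: FLOAT_LITERAL


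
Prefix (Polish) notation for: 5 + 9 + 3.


left-to-right (same/higher precedence on left): tree is (+ (+ 5 9) 3)
Prefix: + + 5 9 3


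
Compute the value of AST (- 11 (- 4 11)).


Evaluate inner: (- 4 11) = -7
Evaluate root: (- 11 -7) = 18
Result: 18


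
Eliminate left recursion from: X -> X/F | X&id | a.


Left-recursive alternatives: X/F, X&id; non-recursive: a
Introduce X': X -> aX', X' -> /FX' | &idX' | ε


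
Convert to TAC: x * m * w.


Break into single-operator statements:
t1 = x * m
t2 = t1 * w


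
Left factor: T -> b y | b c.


Common prefix: 'b'
Factored: T -> b T', T' -> y | c


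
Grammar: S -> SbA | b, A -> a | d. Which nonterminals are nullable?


A nonterminal is nullable iff some alternative derives ε (directly, or every symbol in it is nullable)
Nullable: {}


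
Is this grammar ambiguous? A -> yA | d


right-linear, alternatives start with distinct terminals 'y' vs 'd': unique leftmost derivation
Unambiguous


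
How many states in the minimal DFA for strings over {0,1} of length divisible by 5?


Track length mod 5: states 0..4, accept at 0
Minimal DFA: 5 states


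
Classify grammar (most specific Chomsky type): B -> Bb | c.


Left-linear: every RHS is a terminal or one nonterminal followed by a terminal
Classification: Type 3 (Regular)


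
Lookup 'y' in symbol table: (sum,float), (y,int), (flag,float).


Lookup 'y' → type int


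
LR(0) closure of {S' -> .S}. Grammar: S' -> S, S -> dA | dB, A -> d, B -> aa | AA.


Start: S' -> .S
For each item with dot before a nonterminal B, add B -> .γ for every B-production
Closure: [S' -> .S, S -> .dA, S -> .dB]


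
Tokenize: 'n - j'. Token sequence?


Scan left to right, longest-match per lexeme
Tokens: ID(n), OP(-), ID(j)


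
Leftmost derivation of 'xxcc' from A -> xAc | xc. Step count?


Derivation: A => xAc => xxcc
Steps: 2


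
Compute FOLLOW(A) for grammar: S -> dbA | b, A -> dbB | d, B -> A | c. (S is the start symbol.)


$ ∈ FOLLOW(S). For each A -> αBβ: add FIRST(β)\{ε} to FOLLOW(B); if β nullable, add FOLLOW(A).
FOLLOW(A) = {$}


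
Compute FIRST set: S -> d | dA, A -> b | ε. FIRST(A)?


Per alternative of A: FIRST(b) = {b}; FIRST(ε) = {ε}
FIRST(A) = {b, ε}


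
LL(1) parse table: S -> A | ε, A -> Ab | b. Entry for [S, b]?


For [S, b]: 'b' ∈ FIRST(A)
Entry: S -> A


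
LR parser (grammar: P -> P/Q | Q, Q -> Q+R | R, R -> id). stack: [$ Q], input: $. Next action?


lookahead ∉ {+} so Q won't extend; reduce P -> Q
Action: reduce (P -> Q)


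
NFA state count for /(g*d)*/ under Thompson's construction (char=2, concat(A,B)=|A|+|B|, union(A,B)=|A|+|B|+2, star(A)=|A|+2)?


Syntax tree has 2 char leaf(s), 0 union(s), 2 star(s)
chars contribute 2×2 = 4; each union adds +2; each star adds +2
Total: 4 + 0 + 4 = 8 states


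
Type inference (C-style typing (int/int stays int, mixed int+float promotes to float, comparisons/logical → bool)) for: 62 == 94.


Operand types: int == int
Rule: comparison yields bool
Result type: bool


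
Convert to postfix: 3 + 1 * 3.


* has higher precedence, evaluate 1*3 first
Postfix: 3 1 3 * +


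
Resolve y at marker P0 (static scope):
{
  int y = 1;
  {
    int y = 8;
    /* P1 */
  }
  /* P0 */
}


y declared in the same block as P0
y = 1


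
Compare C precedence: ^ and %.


'%' is multiplicative (level 10); '^' is bitwise XOR (level 4)
Higher level binds tighter
'%' has higher precedence than '^'


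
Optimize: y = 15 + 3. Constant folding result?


15 + 3 = 18 at compile time
Optimized: y = 18


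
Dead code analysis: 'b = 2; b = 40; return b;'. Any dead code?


first assignment to b is overwritten before any read
Dead: 'b = 2'


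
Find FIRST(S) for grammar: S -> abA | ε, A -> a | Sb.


Per alternative of S: FIRST(abA) = {a}; FIRST(ε) = {ε}
FIRST(S) = {a, ε}


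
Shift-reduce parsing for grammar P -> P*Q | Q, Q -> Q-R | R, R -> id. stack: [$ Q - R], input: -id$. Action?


handle 'Q-R' on top
Action: reduce (Q -> Q-R)


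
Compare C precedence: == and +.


'+' is additive (level 9); '==' is equality (level 6)
Higher level binds tighter
'+' has higher precedence than '=='


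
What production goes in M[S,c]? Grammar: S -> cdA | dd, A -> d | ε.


For [S, c]: 'c' ∈ FIRST(cdA)
Entry: S -> cdA


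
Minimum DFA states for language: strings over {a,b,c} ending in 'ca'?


Track the longest suffix of input matching a prefix of 'ca': 3 classes (prefixes of length 0..2)
Minimal DFA: 3 states


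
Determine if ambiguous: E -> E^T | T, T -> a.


precedence layered via separate nonterminal T: deterministic
Unambiguous


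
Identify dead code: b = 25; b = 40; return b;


first assignment to b is overwritten before any read
Dead: 'b = 25'


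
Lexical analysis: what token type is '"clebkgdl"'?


Pattern: double-quoted sequence
Type: STRING_LITERAL


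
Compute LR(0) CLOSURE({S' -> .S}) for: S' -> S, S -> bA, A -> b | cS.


Start: S' -> .S
For each item with dot before a nonterminal B, add B -> .γ for every B-production
Closure: [S' -> .S, S -> .bA]


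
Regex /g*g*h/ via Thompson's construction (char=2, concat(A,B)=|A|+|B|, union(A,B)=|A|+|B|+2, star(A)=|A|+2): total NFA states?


Syntax tree has 3 char leaf(s), 0 union(s), 2 star(s)
chars contribute 3×2 = 6; each union adds +2; each star adds +2
Total: 6 + 0 + 4 = 10 states


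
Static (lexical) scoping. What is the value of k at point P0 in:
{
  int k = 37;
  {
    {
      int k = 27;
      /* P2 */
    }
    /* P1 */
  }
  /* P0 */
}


k declared in the same block as P0
k = 37


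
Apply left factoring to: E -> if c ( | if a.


Common prefix: 'if'
Factored: E -> if E', E' -> c ( | a


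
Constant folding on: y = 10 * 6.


10 * 6 = 60 at compile time
Optimized: y = 60


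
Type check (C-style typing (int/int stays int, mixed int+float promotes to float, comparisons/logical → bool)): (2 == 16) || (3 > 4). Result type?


Operand types: bool || bool
Rule: logical operators take bool operands and yield bool
Result type: bool


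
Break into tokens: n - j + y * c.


Scan left to right, longest-match per lexeme
Tokens: ID(n), OP(-), ID(j), OP(+), ID(y), OP(*), ID(c)


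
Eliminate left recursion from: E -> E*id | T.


Left-recursive alternatives: E*id; non-recursive: T
Introduce E': E -> TE', E' -> *idE' | ε


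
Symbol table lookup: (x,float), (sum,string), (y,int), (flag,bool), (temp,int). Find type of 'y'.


Lookup 'y' → type int


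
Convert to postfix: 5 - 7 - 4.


Left to right (same or higher precedence on left)
Postfix: 5 7 - 4 -


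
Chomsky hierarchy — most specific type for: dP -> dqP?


LHS has context (more than one symbol) and |LHS| ≤ |RHS|
Classification: Type 1 (Context-Sensitive)


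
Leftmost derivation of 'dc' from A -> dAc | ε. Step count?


Derivation: A => dAc => dc
Steps: 2


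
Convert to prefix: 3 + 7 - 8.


left-to-right (same/higher precedence on left): tree is (- (+ 3 7) 8)
Prefix: - + 3 7 8


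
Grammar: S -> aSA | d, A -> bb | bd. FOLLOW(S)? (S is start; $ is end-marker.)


$ ∈ FOLLOW(S). For each A -> αBβ: add FIRST(β)\{ε} to FOLLOW(B); if β nullable, add FOLLOW(A).
FOLLOW(S) = {$, b}


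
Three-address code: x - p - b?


Break into single-operator statements:
t1 = x - p
t2 = t1 - b


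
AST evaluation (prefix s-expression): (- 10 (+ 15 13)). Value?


Evaluate inner: (+ 15 13) = 28
Evaluate root: (- 10 28) = -18
Result: -18


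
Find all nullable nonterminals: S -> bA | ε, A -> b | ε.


A nonterminal is nullable iff some alternative derives ε (directly, or every symbol in it is nullable)
Nullable: {A, S}


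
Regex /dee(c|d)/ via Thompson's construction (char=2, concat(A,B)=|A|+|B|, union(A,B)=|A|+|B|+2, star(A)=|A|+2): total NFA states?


Syntax tree has 5 char leaf(s), 1 union(s), 0 star(s)
chars contribute 5×2 = 10; each union adds +2; each star adds +2
Total: 10 + 2 + 0 = 12 states


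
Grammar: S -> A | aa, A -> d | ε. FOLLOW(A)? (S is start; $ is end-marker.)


$ ∈ FOLLOW(S). For each A -> αBβ: add FIRST(β)\{ε} to FOLLOW(B); if β nullable, add FOLLOW(A).
FOLLOW(A) = {$}


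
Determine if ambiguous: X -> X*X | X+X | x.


'x*x+x' has two parse trees (no precedence encoded between * and +)
Ambiguous


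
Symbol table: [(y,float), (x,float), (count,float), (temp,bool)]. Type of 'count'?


Lookup 'count' → type float


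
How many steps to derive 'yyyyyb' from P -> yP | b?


Derivation: P => yP => yyP => yyyP => yyyyP => yyyyyP => yyyyyb
Steps: 6


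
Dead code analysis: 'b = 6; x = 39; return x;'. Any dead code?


b is assigned but never read
Dead: 'b = 6'


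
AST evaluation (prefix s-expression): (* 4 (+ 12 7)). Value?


Evaluate inner: (+ 12 7) = 19
Evaluate root: (* 4 19) = 76
Result: 76


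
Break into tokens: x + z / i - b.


Scan left to right, longest-match per lexeme
Tokens: ID(x), OP(+), ID(z), OP(/), ID(i), OP(-), ID(b)


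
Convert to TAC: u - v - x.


Break into single-operator statements:
t1 = u - v
t2 = t1 - x


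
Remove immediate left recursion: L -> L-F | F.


Left-recursive alternatives: L-F; non-recursive: F
Introduce L': L -> FL', L' -> -FL' | ε


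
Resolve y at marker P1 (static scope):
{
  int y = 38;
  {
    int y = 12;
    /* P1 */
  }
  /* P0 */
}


y declared in the same block as P1
y = 12


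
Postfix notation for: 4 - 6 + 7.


Left to right (same or higher precedence on left)
Postfix: 4 6 - 7 +


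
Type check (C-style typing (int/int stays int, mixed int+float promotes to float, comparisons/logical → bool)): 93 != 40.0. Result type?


Operand types: int != float
Rule: comparison yields bool
Result type: bool


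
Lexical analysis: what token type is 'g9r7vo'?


Pattern: letter/underscore followed by alphanumerics, not a keyword
Type: IDENTIFIER


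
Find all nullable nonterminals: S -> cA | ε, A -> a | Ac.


A nonterminal is nullable iff some alternative derives ε (directly, or every symbol in it is nullable)
Nullable: {S}


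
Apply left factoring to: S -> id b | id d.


Common prefix: 'id'
Factored: S -> id S', S' -> b | d


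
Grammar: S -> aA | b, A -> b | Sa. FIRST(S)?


Per alternative of S: FIRST(aA) = {a}; FIRST(b) = {b}
FIRST(S) = {a, b}


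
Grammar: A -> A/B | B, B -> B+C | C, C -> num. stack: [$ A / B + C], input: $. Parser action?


handle 'B+C' on top
Action: reduce (B -> B+C)


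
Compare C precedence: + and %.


'%' is multiplicative (level 10); '+' is additive (level 9)
Higher level binds tighter
'%' has higher precedence than '+'


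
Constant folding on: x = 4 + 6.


4 + 6 = 10 at compile time
Optimized: x = 10


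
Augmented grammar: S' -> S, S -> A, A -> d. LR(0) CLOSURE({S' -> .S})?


Start: S' -> .S
For each item with dot before a nonterminal B, add B -> .γ for every B-production
Closure: [S' -> .S, S -> .A, A -> .d]


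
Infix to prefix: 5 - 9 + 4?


left-to-right (same/higher precedence on left): tree is (+ (- 5 9) 4)
Prefix: + - 5 9 4


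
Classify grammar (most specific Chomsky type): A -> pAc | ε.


Single nonterminal LHS, but p^n c^n is not regular
Classification: Type 2 (Context-Free)


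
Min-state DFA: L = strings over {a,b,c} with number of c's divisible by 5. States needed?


Track (count of c) mod 5: states 0..4, accept at 0
Minimal DFA: 5 states


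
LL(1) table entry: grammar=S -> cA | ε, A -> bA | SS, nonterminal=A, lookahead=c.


For [A, c]: 'c' ∈ FIRST(SS)
Entry: A -> SS


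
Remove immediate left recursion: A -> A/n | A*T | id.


Left-recursive alternatives: A/n, A*T; non-recursive: id
Introduce A': A -> idA', A' -> /nA' | *TA' | ε


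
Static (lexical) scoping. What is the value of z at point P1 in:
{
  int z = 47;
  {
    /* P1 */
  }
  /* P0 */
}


P1's block does not declare z; resolves to the enclosing declaration at depth 0
z = 47


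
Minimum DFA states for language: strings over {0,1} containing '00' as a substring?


KMP-style automaton: 2 progress states + 1 absorbing accept = 3
Minimal DFA: 3 states


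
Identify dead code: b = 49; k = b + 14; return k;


b is read by k's definition; k is returned
No dead code


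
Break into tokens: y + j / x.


Scan left to right, longest-match per lexeme
Tokens: ID(y), OP(+), ID(j), OP(/), ID(x)


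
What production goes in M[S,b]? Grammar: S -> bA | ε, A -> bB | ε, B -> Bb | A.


For [S, b]: 'b' ∈ FIRST(bA)
Entry: S -> bA


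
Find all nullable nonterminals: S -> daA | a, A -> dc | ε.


A nonterminal is nullable iff some alternative derives ε (directly, or every symbol in it is nullable)
Nullable: {A}


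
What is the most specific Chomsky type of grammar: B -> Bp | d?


Left-linear: every RHS is a terminal or one nonterminal followed by a terminal
Classification: Type 3 (Regular)


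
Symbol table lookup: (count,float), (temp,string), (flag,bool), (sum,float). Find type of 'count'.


Lookup 'count' → type float


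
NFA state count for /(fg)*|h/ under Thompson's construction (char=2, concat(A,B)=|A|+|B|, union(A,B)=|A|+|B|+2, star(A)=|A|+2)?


Syntax tree has 3 char leaf(s), 1 union(s), 1 star(s)
chars contribute 3×2 = 6; each union adds +2; each star adds +2
Total: 6 + 2 + 2 = 10 states


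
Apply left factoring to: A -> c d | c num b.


Common prefix: 'c'
Factored: A -> c A', A' -> d | num b


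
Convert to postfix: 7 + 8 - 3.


Left to right (same or higher precedence on left)
Postfix: 7 8 + 3 -


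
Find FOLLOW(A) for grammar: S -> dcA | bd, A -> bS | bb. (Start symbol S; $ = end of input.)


$ ∈ FOLLOW(S). For each A -> αBβ: add FIRST(β)\{ε} to FOLLOW(B); if β nullable, add FOLLOW(A).
FOLLOW(A) = {$}


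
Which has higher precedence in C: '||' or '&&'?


'&&' is logical AND (level 2); '||' is logical OR (level 1)
Higher level binds tighter
'&&' has higher precedence than '||'


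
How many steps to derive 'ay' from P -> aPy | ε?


Derivation: P => aPy => ay
Steps: 2


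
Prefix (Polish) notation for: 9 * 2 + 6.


left-to-right (same/higher precedence on left): tree is (+ (* 9 2) 6)
Prefix: + * 9 2 6


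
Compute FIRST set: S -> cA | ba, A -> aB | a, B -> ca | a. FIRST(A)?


Per alternative of A: FIRST(aB) = {a}; FIRST(a) = {a}
FIRST(A) = {a}


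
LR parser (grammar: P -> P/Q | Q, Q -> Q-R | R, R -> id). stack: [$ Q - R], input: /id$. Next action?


handle 'Q-R' on top
Action: reduce (Q -> Q-R)


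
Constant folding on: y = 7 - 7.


7 - 7 = 0 at compile time
Optimized: y = 0


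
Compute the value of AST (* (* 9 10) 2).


Evaluate inner: (* 9 10) = 90
Evaluate root: (* 90 2) = 180
Result: 180


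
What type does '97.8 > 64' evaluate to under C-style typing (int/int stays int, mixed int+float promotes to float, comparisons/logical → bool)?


Operand types: float > int
Rule: comparison yields bool
Result type: bool


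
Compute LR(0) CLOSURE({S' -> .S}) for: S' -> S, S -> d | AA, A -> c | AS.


Start: S' -> .S
For each item with dot before a nonterminal B, add B -> .γ for every B-production
Closure: [S' -> .S, S -> .d, S -> .AA, A -> .c, A -> .AS]


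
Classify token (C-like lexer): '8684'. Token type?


Pattern: digits only
Type: INTEGER_LITERAL


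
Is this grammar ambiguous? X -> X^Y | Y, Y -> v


precedence layered via separate nonterminal Y: deterministic
Unambiguous


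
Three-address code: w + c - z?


Break into single-operator statements:
t1 = w + c
t2 = t1 - z


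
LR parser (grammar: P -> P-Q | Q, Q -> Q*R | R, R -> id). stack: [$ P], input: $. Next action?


start symbol P on stack, input exhausted
Action: accept


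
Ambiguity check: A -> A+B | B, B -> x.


precedence layered via separate nonterminal B: deterministic
Unambiguous


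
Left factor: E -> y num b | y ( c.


Common prefix: 'y'
Factored: E -> y E', E' -> num b | ( c


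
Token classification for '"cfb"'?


Pattern: double-quoted sequence
Type: STRING_LITERAL


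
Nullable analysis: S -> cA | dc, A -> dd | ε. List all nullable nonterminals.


A nonterminal is nullable iff some alternative derives ε (directly, or every symbol in it is nullable)
Nullable: {A}


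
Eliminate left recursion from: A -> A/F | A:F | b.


Left-recursive alternatives: A/F, A:F; non-recursive: b
Introduce A': A -> bA', A' -> /FA' | :FA' | ε


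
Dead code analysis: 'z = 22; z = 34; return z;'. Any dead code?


first assignment to z is overwritten before any read
Dead: 'z = 22'


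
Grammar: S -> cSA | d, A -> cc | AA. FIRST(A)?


Per alternative of A: FIRST(cc) = {c}; FIRST(AA) = {c}
FIRST(A) = {c}


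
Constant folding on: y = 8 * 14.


8 * 14 = 112 at compile time
Optimized: y = 112


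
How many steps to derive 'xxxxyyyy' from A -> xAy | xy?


Derivation: A => xAy => xxAyy => xxxAyyy => xxxxyyyy
Steps: 4


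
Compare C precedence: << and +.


'+' is additive (level 9); '<<' is shift (level 8)
Higher level binds tighter
'+' has higher precedence than '<<'


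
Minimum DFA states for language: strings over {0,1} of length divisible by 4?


Track length mod 4: states 0..3, accept at 0
Minimal DFA: 4 states


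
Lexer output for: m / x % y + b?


Scan left to right, longest-match per lexeme
Tokens: ID(m), OP(/), ID(x), OP(%), ID(y), OP(+), ID(b)


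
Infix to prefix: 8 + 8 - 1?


left-to-right (same/higher precedence on left): tree is (- (+ 8 8) 1)
Prefix: - + 8 8 1


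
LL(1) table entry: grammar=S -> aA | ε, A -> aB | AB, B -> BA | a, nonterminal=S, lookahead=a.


For [S, a]: 'a' ∈ FIRST(aA)
Entry: S -> aA


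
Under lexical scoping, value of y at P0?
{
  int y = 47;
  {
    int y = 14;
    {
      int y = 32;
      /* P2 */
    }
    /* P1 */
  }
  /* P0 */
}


y declared in the same block as P0
y = 47


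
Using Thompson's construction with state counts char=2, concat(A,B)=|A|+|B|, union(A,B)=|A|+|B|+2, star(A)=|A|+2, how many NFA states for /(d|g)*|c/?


Syntax tree has 3 char leaf(s), 2 union(s), 1 star(s)
chars contribute 3×2 = 6; each union adds +2; each star adds +2
Total: 6 + 4 + 2 = 12 states


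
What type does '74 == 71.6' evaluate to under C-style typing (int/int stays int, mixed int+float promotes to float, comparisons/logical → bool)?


Operand types: int == float
Rule: comparison yields bool
Result type: bool


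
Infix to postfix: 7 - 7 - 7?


Left to right (same or higher precedence on left)
Postfix: 7 7 - 7 -


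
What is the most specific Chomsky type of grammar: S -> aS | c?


Right-linear: every RHS is a terminal or a terminal followed by one nonterminal
Classification: Type 3 (Regular)


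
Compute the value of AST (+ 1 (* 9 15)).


Evaluate inner: (* 9 15) = 135
Evaluate root: (+ 1 135) = 136
Result: 136


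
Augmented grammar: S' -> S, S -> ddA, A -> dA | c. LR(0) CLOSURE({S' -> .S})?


Start: S' -> .S
For each item with dot before a nonterminal B, add B -> .γ for every B-production
Closure: [S' -> .S, S -> .ddA]


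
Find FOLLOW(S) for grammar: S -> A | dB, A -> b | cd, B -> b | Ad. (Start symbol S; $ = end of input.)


$ ∈ FOLLOW(S). For each A -> αBβ: add FIRST(β)\{ε} to FOLLOW(B); if β nullable, add FOLLOW(A).
FOLLOW(S) = {$}


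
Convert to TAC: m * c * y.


Break into single-operator statements:
t1 = m * c
t2 = t1 * y


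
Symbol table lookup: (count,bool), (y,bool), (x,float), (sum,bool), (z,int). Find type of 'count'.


Lookup 'count' → type bool


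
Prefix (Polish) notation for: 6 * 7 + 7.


left-to-right (same/higher precedence on left): tree is (+ (* 6 7) 7)
Prefix: + * 6 7 7


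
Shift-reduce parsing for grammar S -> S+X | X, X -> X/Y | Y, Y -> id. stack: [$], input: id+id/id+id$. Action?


no handle on stack; shift 'id'
Action: shift


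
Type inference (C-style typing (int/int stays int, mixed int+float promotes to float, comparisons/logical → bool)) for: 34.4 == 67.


Operand types: float == int
Rule: comparison yields bool
Result type: bool


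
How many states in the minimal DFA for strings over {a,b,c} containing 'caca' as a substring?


KMP-style automaton: 4 progress states + 1 absorbing accept = 5
Minimal DFA: 5 states


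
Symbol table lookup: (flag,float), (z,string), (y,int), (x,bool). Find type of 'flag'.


Lookup 'flag' → type float


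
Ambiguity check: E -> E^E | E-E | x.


'x^x-x' has two parse trees (no precedence encoded between ^ and -)
Ambiguous


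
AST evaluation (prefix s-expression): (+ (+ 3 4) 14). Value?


Evaluate inner: (+ 3 4) = 7
Evaluate root: (+ 7 14) = 21
Result: 21


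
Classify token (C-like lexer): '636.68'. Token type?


Pattern: digits with a decimal point
Type: FLOAT_LITERAL


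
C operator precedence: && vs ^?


'^' is bitwise XOR (level 4); '&&' is logical AND (level 2)
Higher level binds tighter
'^' has higher precedence than '&&'


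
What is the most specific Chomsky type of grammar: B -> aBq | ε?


Single nonterminal LHS, but a^n q^n is not regular
Classification: Type 2 (Context-Free)


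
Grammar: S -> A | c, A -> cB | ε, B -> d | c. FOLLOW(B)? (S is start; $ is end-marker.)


$ ∈ FOLLOW(S). For each A -> αBβ: add FIRST(β)\{ε} to FOLLOW(B); if β nullable, add FOLLOW(A).
FOLLOW(B) = {$}


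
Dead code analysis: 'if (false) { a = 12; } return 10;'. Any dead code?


condition is constant false, so the whole block is unreachable
Dead: 'if (false) { a = 12; }'


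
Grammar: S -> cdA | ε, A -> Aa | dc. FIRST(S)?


Per alternative of S: FIRST(cdA) = {c}; FIRST(ε) = {ε}
FIRST(S) = {c, ε}


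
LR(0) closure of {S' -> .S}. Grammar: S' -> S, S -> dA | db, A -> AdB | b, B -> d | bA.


Start: S' -> .S
For each item with dot before a nonterminal B, add B -> .γ for every B-production
Closure: [S' -> .S, S -> .dA, S -> .db]


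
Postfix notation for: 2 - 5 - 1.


Left to right (same or higher precedence on left)
Postfix: 2 5 - 1 -


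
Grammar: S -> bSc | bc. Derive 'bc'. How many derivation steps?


Derivation: S => bc
Steps: 1


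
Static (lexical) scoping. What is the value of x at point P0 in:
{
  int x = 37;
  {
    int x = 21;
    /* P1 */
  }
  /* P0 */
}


x declared in the same block as P0
x = 37


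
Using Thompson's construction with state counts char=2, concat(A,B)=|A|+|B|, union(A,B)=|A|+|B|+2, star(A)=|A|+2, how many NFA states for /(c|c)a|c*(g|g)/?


Syntax tree has 6 char leaf(s), 3 union(s), 1 star(s)
chars contribute 6×2 = 12; each union adds +2; each star adds +2
Total: 12 + 6 + 2 = 20 states
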